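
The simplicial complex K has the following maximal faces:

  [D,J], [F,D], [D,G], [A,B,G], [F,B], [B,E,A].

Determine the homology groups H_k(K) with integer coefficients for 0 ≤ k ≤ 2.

Order the vertices as A < B < D < E < F < G < J. Listing each simplex with vertices in this order, K has dimension 2 with simplices:

  0-simplices (7): A, B, D, E, F, G, J
  1-simplices (9): AB, AE, AG, BE, BF, BG, DF, DG, DJ
  2-simplices (2): ABE, ABG

giving chain groups C_0 ≅ Z^7, C_1 ≅ Z^9, C_2 ≅ Z^2.

∂_1: C_1 → C_0 is given by ∂[p,q] = [q] − [p].
The 7×9 boundary matrix has rank 6 and Smith normal form diag(1,1,1,1,1,1).

Boundary ∂_2: C_2 → C_1 sends each 2-simplex [p,q,r] to [q,r] − [p,r] + [p,q]. For instance
  ∂ABG = BG − AG + AB,
  ∂ABE = BE − AE + AB.
This gives a 9×2 integer matrix of rank 2; reducing to Smith normal form yields diagonal entries (1,1).

From H_k ≅ ker(∂_k) / im(∂_{k+1}) we obtain:

  H_0: rank C_0 − rank ∂_1 = 7 − 6 = 1, and the invariant factors of ∂_1 are all 1, so H_0 = Z.
  H_1: rank ker ∂_1 − rank ∂_2 = (9 − 6) − 2 = 1, and the invariant factors of ∂_2 are all 1, so H_1 = Z.
  H_2: rank ker ∂_2 − rank ∂_3 = (2 − 2) − 0 = 0, and there is no ∂_3, so H_2 = 0.

As a check, the Euler characteristic is 7 − 9 + 2 = 0, which agrees with 1 − 1 + 0 = 0.

H_0 = Z,  H_1 = Z,  H_2 = 0.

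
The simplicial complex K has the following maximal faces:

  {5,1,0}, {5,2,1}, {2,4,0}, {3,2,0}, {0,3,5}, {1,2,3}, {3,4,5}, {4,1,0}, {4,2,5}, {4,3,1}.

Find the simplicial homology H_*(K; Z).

We work with the vertex ordering 0 < 1 < 2 < 3 < 4 < 5. The simplices of K, each written with vertices in increasing order, are:

  0-simplices (6): [0], [1], [2], [3], [4], [5]
  1-simplices (15): [0,1], [0,2], [0,3], [0,4], [0,5], [1,2], [1,3], [1,4], [1,5], [2,3], [2,4], [2,5], [3,4], [3,5], [4,5]
  2-simplices (10): [0,1,4], [0,1,5], [0,2,3], [0,2,4], [0,3,5], [1,2,3], [1,2,5], [1,3,4], [2,4,5], [3,4,5]

so the chain groups are C_0 ≅ Z^6, C_1 ≅ Z^15, C_2 ≅ Z^10.

Boundary ∂_1: C_1 → C_0 is given by ∂[p,q] = [q] − [p]. For instance
  ∂[4,5] = [5] − [4].
This gives a 6×15 integer matrix of rank 5; reducing to Smith normal form yields diagonal entries (1,1,1,1,1).

∂_2: C_2 → C_1 maps a triangle to the signed sum of its edges. For instance
  ∂[0,2,3] = [2,3] − [0,3] + [0,2],
  ∂[0,1,4] = [1,4] − [0,4] + [0,1].
As a 15×10 matrix over Z this has rank 10, with invariant factors (1,1,1,1,1,1,1,1,1,2).

Computing H_k = (kernel of ∂_k) / (image of ∂_{k+1}):

  H_0: rank C_0 − rank ∂_1 = 6 − 5 = 1, and the invariant factors of ∂_1 are all 1, so H_0 ≅ Z.
  H_1: rank ker ∂_1 − rank ∂_2 = (15 − 5) − 10 = 0, and ∂_2 has invariant factor 2 > 1, so H_1 ≅ Z/2.
  H_2: rank ker ∂_2 − rank ∂_3 = (10 − 10) − 0 = 0, and there is no ∂_3, so H_2 ≅ 0.

(K is a triangulation of the real projective plane RP^2.)

H_0 ≅ Z,  H_1 ≅ Z/2,  H_2 = 0.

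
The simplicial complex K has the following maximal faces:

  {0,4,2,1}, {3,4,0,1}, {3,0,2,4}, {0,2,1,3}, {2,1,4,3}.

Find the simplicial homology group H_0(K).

Fix the vertex order 0 < 1 < 2 < 3 < 4 and write every simplex with vertices in increasing order. Then dim K = 3 and the simplices of K are:

  0-simplices (5): [0], [1], [2], [3], [4]
  1-simplices (10): [0,1], [0,2], [0,3], [0,4], [1,2], [1,3], [1,4], [2,3], [2,4], [3,4]
  2-simplices (10): [0,1,2], [0,1,3], [0,1,4], [0,2,3], [0,2,4], [0,3,4], [1,2,3], [1,2,4], [1,3,4], [2,3,4]
  3-simplices (5): [0,1,2,3], [0,1,2,4], [0,1,3,4], [0,2,3,4], [1,2,3,4]

Hence C_0 ≅ Z^5, C_1 ≅ Z^10, C_2 ≅ Z^10, C_3 ≅ Z^5.

The boundary map ∂_1: C_1 → C_0 is given by ∂[p,q] = [q] − [p].
As a 5×10 matrix over Z this has rank 4, with invariant factors (1,1,1,1).

The boundary map ∂_2: C_2 → C_1 maps a triangle to the signed sum of its edges. For instance
  ∂[0,1,4] = [1,4] − [0,4] + [0,1],
  ∂[0,2,4] = [2,4] − [0,4] + [0,2].
The resulting 10×10 matrix has rank 6, and its Smith normal form has invariant factors (1,1,1,1,1,1).

The boundary map ∂_3: C_3 → C_2 sends each 3-simplex σ to the alternating sum Σ_i (−1)^i (σ with its i-th vertex removed). For instance
  ∂[1,2,3,4] = [2,3,4] − [1,3,4] + [1,2,4] − [1,2,3],
  ∂[0,1,2,3] = [1,2,3] − [0,2,3] + [0,1,3] − [0,1,2].
As a 10×5 matrix over Z this has rank 4, with invariant factors (1,1,1,1).

Computing H_k = (kernel of ∂_k) / (image of ∂_{k+1}):

  H_0: rank C_0 − rank ∂_1 = 5 − 4 = 1, and the invariant factors of ∂_1 are all 1, so H_0 = Z.

H_0 ≅ Z.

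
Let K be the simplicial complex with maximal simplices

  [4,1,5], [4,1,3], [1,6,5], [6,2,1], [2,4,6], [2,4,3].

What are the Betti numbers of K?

Order the vertices as 1 < 2 < 3 < 4 < 5 < 6. Listing each simplex with vertices in this order, K has dimension 2 with simplices:

  0-simplices (6): [1], [2], [3], [4], [5], [6]
  1-simplices (12): [1,2], [1,3], [1,4], [1,5], [1,6], [2,3], [2,4], [2,6], [3,4], [4,5], [4,6], [5,6]
  2-simplices (6): [1,2,6], [1,3,4], [1,4,5], [1,5,6], [2,3,4], [2,4,6]

so the chain groups are C_0 ≅ Z^6, C_1 ≅ Z^12, C_2 ≅ Z^6.

∂_1: C_1 → C_0 is given by ∂[p,q] = [q] − [p]. For instance
  ∂[1,2] = [2] − [1].
The resulting 6×12 matrix has rank 5, and its Smith normal form has invariant factors (1,1,1,1,1).

The boundary map ∂_2: C_2 → C_1 acts by ∂[p,q,r] = [q,r] − [p,r] + [p,q]. For instance
  ∂[1,4,5] = [4,5] − [1,5] + [1,4],
  ∂[2,4,6] = [4,6] − [2,6] + [2,4].
The resulting 12×6 matrix has rank 6, and its Smith normal form has invariant factors (1,1,1,1,1,1).

Now H_k = ker ∂_k / im ∂_{k+1}, so:

  H_0: rank C_0 − rank ∂_1 = 6 − 5 = 1, and the invariant factors of ∂_1 are all 1, so H_0 ≅ Z.
  H_1: rank ker ∂_1 − rank ∂_2 = (12 − 5) − 6 = 1, and the invariant factors of ∂_2 are all 1, so H_1 ≅ Z.
  H_2: rank ker ∂_2 − rank ∂_3 = (6 − 6) − 0 = 0, and there is no ∂_3, so H_2 ≅ 0.

As a check, the Euler characteristic is 6 − 12 + 6 = 0, which agrees with 1 − 1 + 0 = 0.
(K is a triangulation of the cylinder S^1 x I.)

Hence the Betti numbers are b_0 = 1, b_1 = 1, b_2 = 0.

b_0 = 1, b_1 = 1, b_2 = 0.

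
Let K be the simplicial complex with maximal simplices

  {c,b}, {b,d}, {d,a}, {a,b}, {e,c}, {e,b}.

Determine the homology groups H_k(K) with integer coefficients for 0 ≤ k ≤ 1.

K has 5 vertices, 6 edges.
rank ∂_0 = 0, rank ∂_1 = 4 ⇒ b_0 = 5 − 0 − 4 = 1; all invariant factors of ∂_1 are 1 so no torsion. So H_0 ≅ Z.
rank ∂_1 = 4, rank ∂_2 = 0 ⇒ b_1 = 6 − 4 − 0 = 2. So H_1 ≅ Z^2.

H_0 ≅ Z,  H_1 ≅ Z^2.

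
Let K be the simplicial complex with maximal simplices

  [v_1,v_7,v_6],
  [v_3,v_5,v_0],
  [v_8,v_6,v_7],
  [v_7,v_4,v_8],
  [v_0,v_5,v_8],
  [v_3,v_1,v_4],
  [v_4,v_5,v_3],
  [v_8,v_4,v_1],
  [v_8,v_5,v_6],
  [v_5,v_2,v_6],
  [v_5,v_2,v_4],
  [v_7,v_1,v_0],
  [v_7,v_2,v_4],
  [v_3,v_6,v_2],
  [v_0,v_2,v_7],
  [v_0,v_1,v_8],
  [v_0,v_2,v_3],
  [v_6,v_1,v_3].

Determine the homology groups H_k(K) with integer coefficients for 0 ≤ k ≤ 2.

H_0 ≅ Z,  H_1 ≅ Z ⊕ Z/2,  H_2 = 0.

Fix the vertex order v_0 < v_1 < v_2 < v_3 < v_4 < v_5 < v_6 < v_7 < v_8 and write every simplex with vertices in increasing order. Then dim K = 2 and the simplices of K are:

  0-simplices (9): [v_0], [v_1], [v_2], [v_3], [v_4], [v_5], [v_6], [v_7], [v_8]
  1-simplices (27): (27 of them)
  2-simplices (18): (18 of them)

Hence C_0 ≅ Z^9, C_1 ≅ Z^27, C_2 ≅ Z^18.

∂_1: C_1 → C_0 sends each edge [p,q] (with p < q) to q − p.
The resulting 9×27 matrix has rank 8, and its Smith normal form has invariant factors (1,1,1,1,1,1,1,1).

The boundary map ∂_2: C_2 → C_1 maps a triangle to the signed sum of its edges. For instance
  ∂[v_4,v_7,v_8] = [v_7,v_8] − [v_4,v_8] + [v_4,v_7],
  ∂[v_2,v_5,v_6] = [v_5,v_6] − [v_2,v_6] + [v_2,v_5].
This gives a 27×18 integer matrix of rank 18; reducing to Smith normal form yields diagonal entries (1,1,1,1,1,1,1,1,1,1,1,1,1,1,1,1,1,2).

Reading off H_k = ker ∂_k / im ∂_{k+1}:

  H_0: rank C_0 − rank ∂_1 = 9 − 8 = 1, and the invariant factors of ∂_1 are all 1, so H_0 ≅ Z.
  H_1: rank ker ∂_1 − rank ∂_2 = (27 − 8) − 18 = 1, and ∂_2 has invariant factor 2 > 1, so H_1 ≅ Z ⊕ Z/2.
  H_2: rank ker ∂_2 − rank ∂_3 = (18 − 18) − 0 = 0, and there is no ∂_3, so H_2 ≅ 0.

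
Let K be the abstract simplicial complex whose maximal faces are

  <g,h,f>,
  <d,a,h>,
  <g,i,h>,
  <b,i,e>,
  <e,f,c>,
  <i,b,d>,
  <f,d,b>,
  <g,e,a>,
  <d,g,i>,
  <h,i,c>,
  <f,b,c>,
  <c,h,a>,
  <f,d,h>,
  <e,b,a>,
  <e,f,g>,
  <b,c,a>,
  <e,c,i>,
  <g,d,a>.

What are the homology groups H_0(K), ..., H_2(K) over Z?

K has 9 vertices, 27 edges, 18 triangles.
rank ∂_0 = 0, rank ∂_1 = 8 ⇒ b_0 = 9 − 0 − 8 = 1; all invariant factors of ∂_1 are 1 so no torsion. So H_0 ≅ Z.
rank ∂_1 = 8, rank ∂_2 = 18 ⇒ b_1 = 27 − 8 − 18 = 1; ∂_2 has invariant factor(s) [2] giving torsion. So H_1 ≅ Z × Z/2.
rank ∂_2 = 18, rank ∂_3 = 0 ⇒ b_2 = 18 − 18 − 0 = 0. So H_2 ≅ 0.

H_0 ≅ Z,  H_1 ≅ Z × Z/2,  H_2 = 0.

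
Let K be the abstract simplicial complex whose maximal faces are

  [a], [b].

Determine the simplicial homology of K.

Fix the vertex order a < b and write every simplex with vertices in increasing order. Then dim K = 0 and the simplices of K are:

  0-simplices (2): a, b

so the chain groups are C_0 ≅ Z^2.

Reading off H_k = ker ∂_k / im ∂_{k+1}:

  H_0: rank C_0 − rank ∂_1 = 2 − 0 = 2, and there is no ∂_1, so H_0 ≅ Z^2.

H_0 = Z^2.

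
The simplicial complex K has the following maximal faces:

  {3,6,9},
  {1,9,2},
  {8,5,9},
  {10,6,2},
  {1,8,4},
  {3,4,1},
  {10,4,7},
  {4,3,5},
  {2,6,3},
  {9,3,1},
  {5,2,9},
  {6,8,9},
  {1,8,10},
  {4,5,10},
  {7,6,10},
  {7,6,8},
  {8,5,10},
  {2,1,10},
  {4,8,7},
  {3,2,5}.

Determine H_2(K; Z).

Order the vertices as 1 < 2 < 3 < 4 < 5 < 6 < 7 < 8 < 9 < 10. Listing each simplex with vertices in this order, K has dimension 2 with simplices:

  0-simplices (10): [1], [2], [3], [4], [5], [6], [7], [8], [9], [10]
  1-simplices (30): (30 of them)
  2-simplices (20): (20 of them)

Hence C_0 ≅ Z^10, C_1 ≅ Z^30, C_2 ≅ Z^20.

The boundary map ∂_1: C_1 → C_0 is given by ∂[p,q] = [q] − [p]. For instance
  ∂[8,10] = [10] − [8].
This gives a 10×30 integer matrix of rank 9; reducing to Smith normal form yields diagonal entries (1,1,1,1,1,1,1,1,1).

The boundary map ∂_2: C_2 → C_1 acts by ∂[p,q,r] = [q,r] − [p,r] + [p,q]. For instance
  ∂[2,3,6] = [3,6] − [2,6] + [2,3],
  ∂[2,6,10] = [6,10] − [2,10] + [2,6].
The 30×20 boundary matrix has rank 20 and Smith normal form diag(1,1,1,1,1,1,1,1,1,1,1,1,1,1,1,1,1,1,1,2).

From H_k ≅ ker(∂_k) / im(∂_{k+1}) we obtain:

  H_2: rank ker ∂_2 − rank ∂_3 = (20 − 20) − 0 = 0, and there is no ∂_3, so H_2 ≅ 0.

H_2 ≅ 0.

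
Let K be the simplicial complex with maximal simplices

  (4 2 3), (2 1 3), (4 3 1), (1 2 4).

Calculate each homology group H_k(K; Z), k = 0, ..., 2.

H_0 = Z,  H_1 = 0,  H_2 = Z.

Order the vertices as 1 < 2 < 3 < 4. Listing each simplex with vertices in this order, K has dimension 2 with simplices:

  0-simplices (4): [1], [2], [3], [4]
  1-simplices (6): [1,2], [1,3], [1,4], [2,3], [2,4], [3,4]
  2-simplices (4): [1,2,3], [1,2,4], [1,3,4], [2,3,4]

so the chain groups are C_0 ≅ Z^4, C_1 ≅ Z^6, C_2 ≅ Z^4.

Boundary ∂_1: C_1 → C_0 maps an edge to its endpoints' difference, ∂[p,q] = q − p.
As a 4×6 matrix over Z this has rank 3, with invariant factors (1,1,1).

Boundary ∂_2: C_2 → C_1 maps a triangle to the signed sum of its edges. For instance
  ∂[1,2,3] = [2,3] − [1,3] + [1,2],
  ∂[1,3,4] = [3,4] − [1,4] + [1,3].
As a 6×4 matrix over Z this has rank 3, with invariant factors (1,1,1).

Reading off H_k = ker ∂_k / im ∂_{k+1}:

  H_0: rank C_0 − rank ∂_1 = 4 − 3 = 1, and the invariant factors of ∂_1 are all 1, so H_0 = Z.
  H_1: rank ker ∂_1 − rank ∂_2 = (6 − 3) − 3 = 0, and the invariant factors of ∂_2 are all 1, so H_1 = 0.
  H_2: rank ker ∂_2 − rank ∂_3 = (4 − 3) − 0 = 1, and there is no ∂_3, so H_2 = Z.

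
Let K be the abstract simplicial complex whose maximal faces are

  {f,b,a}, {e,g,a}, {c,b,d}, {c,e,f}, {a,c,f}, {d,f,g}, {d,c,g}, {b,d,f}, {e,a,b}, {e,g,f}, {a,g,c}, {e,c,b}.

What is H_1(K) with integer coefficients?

We work with the vertex ordering a < b < c < d < e < f < g. The simplices of K, each written with vertices in increasing order, are:

  0-simplices (7): a, b, c, d, e, f, g
  1-simplices (18): ab, ac, ae, af, ag, bc, bd, be, bf, cd, ce, cf, cg, df, dg, ef, eg, fg
  2-simplices (12): abe, abf, acf, acg, aeg, bcd, bce, bdf, cdg, cef, dfg, efg

so the chain groups are C_0 ≅ Z^7, C_1 ≅ Z^18, C_2 ≅ Z^12.

∂_1: C_1 → C_0 is given by ∂[p,q] = [q] − [p].
As a 7×18 matrix over Z this has rank 6, with invariant factors (1,1,1,1,1,1).

Boundary ∂_2: C_2 → C_1 sends each 2-simplex [p,q,r] to [q,r] − [p,r] + [p,q]. For instance
  ∂cdg = dg − cg + cd,
  ∂cef = ef − cf + ce.
As a 18×12 matrix over Z this has rank 12, with invariant factors (1,1,1,1,1,1,1,1,1,1,1,2).

Computing H_k = (kernel of ∂_k) / (image of ∂_{k+1}):

  H_1: rank ker ∂_1 − rank ∂_2 = (18 − 6) − 12 = 0, and ∂_2 has invariant factor 2 > 1, so H_1 ≅ Z/2Z.

H_1 ≅ Z/2Z.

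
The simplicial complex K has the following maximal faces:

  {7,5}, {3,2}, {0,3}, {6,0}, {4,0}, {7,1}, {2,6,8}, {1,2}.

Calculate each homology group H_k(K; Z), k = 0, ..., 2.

H_0 = Z,  H_1 = Z,  H_2 = 0.

Fix the vertex order 0 < 1 < 2 < 3 < 4 < 5 < 6 < 7 < 8 and write every simplex with vertices in increasing order. Then dim K = 2 and the simplices of K are:

  0-simplices (9): [0], [1], [2], [3], [4], [5], [6], [7], [8]
  1-simplices (10): [0,3], [0,4], [0,6], [1,2], [1,7], [2,3], [2,6], [2,8], [5,7], [6,8]
  2-simplices (1): [2,6,8]

giving chain groups C_0 ≅ Z^9, C_1 ≅ Z^10, C_2 ≅ Z^1.

∂_1: C_1 → C_0 sends each edge [p,q] (with p < q) to q − p. For instance
  ∂[5,7] = [7] − [5].
This gives a 9×10 integer matrix of rank 8; reducing to Smith normal form yields diagonal entries (1,1,1,1,1,1,1,1).

∂_2: C_2 → C_1 acts by ∂[p,q,r] = [q,r] − [p,r] + [p,q]. For instance
  ∂[2,6,8] = [6,8] − [2,8] + [2,6].
As a 10×1 matrix over Z this has rank 1, with invariant factors (1).

Now H_k = ker ∂_k / im ∂_{k+1}, so:

  H_0: rank C_0 − rank ∂_1 = 9 − 8 = 1, and the invariant factors of ∂_1 are all 1, so H_0 ≅ Z.
  H_1: rank ker ∂_1 − rank ∂_2 = (10 − 8) − 1 = 1, and the invariant factors of ∂_2 are all 1, so H_1 ≅ Z.
  H_2: rank ker ∂_2 − rank ∂_3 = (1 − 1) − 0 = 0, and there is no ∂_3, so H_2 ≅ 0.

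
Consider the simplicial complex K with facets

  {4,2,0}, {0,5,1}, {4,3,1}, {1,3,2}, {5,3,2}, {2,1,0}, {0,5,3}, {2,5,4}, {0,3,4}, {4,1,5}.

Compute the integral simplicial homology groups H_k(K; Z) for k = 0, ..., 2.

H_0 = Z,  H_1 = Z_2,  H_2 = 0.

Order the vertices as 0 < 1 < 2 < 3 < 4 < 5. Listing each simplex with vertices in this order, K has dimension 2 with simplices:

  0-simplices (6): [0], [1], [2], [3], [4], [5]
  1-simplices (15): [0,1], [0,2], [0,3], [0,4], [0,5], [1,2], [1,3], [1,4], [1,5], [2,3], [2,4], [2,5], [3,4], [3,5], [4,5]
  2-simplices (10): [0,1,2], [0,1,5], [0,2,4], [0,3,4], [0,3,5], [1,2,3], [1,3,4], [1,4,5], [2,3,5], [2,4,5]

giving chain groups C_0 ≅ Z^6, C_1 ≅ Z^15, C_2 ≅ Z^10.

Boundary ∂_1: C_1 → C_0 maps an edge to its endpoints' difference, ∂[p,q] = q − p. For instance
  ∂[3,4] = [4] − [3].
The 6×15 boundary matrix has rank 5 and Smith normal form diag(1,1,1,1,1).

∂_2: C_2 → C_1 maps a triangle to the signed sum of its edges. For instance
  ∂[0,3,4] = [3,4] − [0,4] + [0,3],
  ∂[2,4,5] = [4,5] − [2,5] + [2,4].
As a 15×10 matrix over Z this has rank 10, with invariant factors (1,1,1,1,1,1,1,1,1,2).

Computing H_k = (kernel of ∂_k) / (image of ∂_{k+1}):

  H_0: rank C_0 − rank ∂_1 = 6 − 5 = 1, and the invariant factors of ∂_1 are all 1, so H_0 = Z.
  H_1: rank ker ∂_1 − rank ∂_2 = (15 − 5) − 10 = 0, and ∂_2 has invariant factor 2 > 1, so H_1 = Z_2.
  H_2: rank ker ∂_2 − rank ∂_3 = (10 − 10) − 0 = 0, and there is no ∂_3, so H_2 = 0.

(K is a triangulation of the real projective plane RP^2.)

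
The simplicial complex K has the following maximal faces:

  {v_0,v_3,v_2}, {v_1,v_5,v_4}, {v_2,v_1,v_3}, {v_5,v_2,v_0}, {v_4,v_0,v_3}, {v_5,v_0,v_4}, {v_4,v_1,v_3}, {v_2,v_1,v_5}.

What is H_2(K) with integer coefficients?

Take the total order v_0 < v_1 < v_2 < v_3 < v_4 < v_5 on the vertex set. Then K (dimension 2) consists of the simplices:

  0-simplices (6): [v_0], [v_1], [v_2], [v_3], [v_4], [v_5]
  1-simplices (12): [v_0,v_2], [v_0,v_3], [v_0,v_4], [v_0,v_5], [v_1,v_2], [v_1,v_3], [v_1,v_4], [v_1,v_5], [v_2,v_3], [v_2,v_5], [v_3,v_4], [v_4,v_5]
  2-simplices (8): [v_0,v_2,v_3], [v_0,v_2,v_5], [v_0,v_3,v_4], [v_0,v_4,v_5], [v_1,v_2,v_3], [v_1,v_2,v_5], [v_1,v_3,v_4], [v_1,v_4,v_5]

so the chain groups are C_0 ≅ Z^6, C_1 ≅ Z^12, C_2 ≅ Z^8.

∂_1: C_1 → C_0 sends each edge [p,q] (with p < q) to q − p. For instance
  ∂[v_3,v_4] = [v_4] − [v_3].
This gives a 6×12 integer matrix of rank 5; reducing to Smith normal form yields diagonal entries (1,1,1,1,1).

∂_2: C_2 → C_1 acts by ∂[p,q,r] = [q,r] − [p,r] + [p,q]. For instance
  ∂[v_0,v_3,v_4] = [v_3,v_4] − [v_0,v_4] + [v_0,v_3],
  ∂[v_1,v_3,v_4] = [v_3,v_4] − [v_1,v_4] + [v_1,v_3].
The 12×8 boundary matrix has rank 7 and Smith normal form diag(1,1,1,1,1,1,1).

From H_k ≅ ker(∂_k) / im(∂_{k+1}) we obtain:

  H_2: rank ker ∂_2 − rank ∂_3 = (8 − 7) − 0 = 1, and there is no ∂_3, so H_2 = Z.

H_2 = Z.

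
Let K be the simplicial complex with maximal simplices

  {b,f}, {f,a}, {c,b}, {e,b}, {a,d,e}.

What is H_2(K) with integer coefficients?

H_2 ≅ 0.

Order the vertices as a < b < c < d < e < f. Listing each simplex with vertices in this order, K has dimension 2 with simplices:

  0-simplices (6): a, b, c, d, e, f
  1-simplices (7): ad, ae, af, bc, be, bf, de
  2-simplices (1): ade

giving chain groups C_0 ≅ Z^6, C_1 ≅ Z^7, C_2 ≅ Z^1.

The boundary map ∂_1: C_1 → C_0 maps an edge to its endpoints' difference, ∂[p,q] = q − p. For instance
  ∂ae = e − a.
The 6×7 boundary matrix has rank 5 and Smith normal form diag(1,1,1,1,1).

Boundary ∂_2: C_2 → C_1 sends each 2-simplex [p,q,r] to [q,r] − [p,r] + [p,q]. For instance
  ∂ade = de − ae + ad.
This gives a 7×1 integer matrix of rank 1; reducing to Smith normal form yields diagonal entries (1).

Computing H_k = (kernel of ∂_k) / (image of ∂_{k+1}):

  H_2: rank ker ∂_2 − rank ∂_3 = (1 − 1) − 0 = 0, and there is no ∂_3, so H_2 ≅ 0.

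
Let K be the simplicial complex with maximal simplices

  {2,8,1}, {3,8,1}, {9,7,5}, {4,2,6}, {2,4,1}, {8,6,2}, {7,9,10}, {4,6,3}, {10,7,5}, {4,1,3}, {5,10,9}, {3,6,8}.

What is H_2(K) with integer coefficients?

Fix the vertex order 1 < 2 < 3 < 4 < 5 < 6 < 7 < 8 < 9 < 10 and write every simplex with vertices in increasing order. Then dim K = 2 and the simplices of K are:

  0-simplices (10): [1], [2], [3], [4], [5], [6], [7], [8], [9], [10]
  1-simplices (18): [1,2], [1,3], [1,4], [1,8], [2,4], [2,6], [2,8], [3,4], [3,6], [3,8], [4,6], [5,7], [5,9], [5,10], [6,8], [7,9], [7,10], [9,10]
  2-simplices (12): [1,2,4], [1,2,8], [1,3,4], [1,3,8], [2,4,6], [2,6,8], [3,4,6], [3,6,8], [5,7,9], [5,7,10], [5,9,10], [7,9,10]

so the chain groups are C_0 ≅ Z^10, C_1 ≅ Z^18, C_2 ≅ Z^12.

The boundary map ∂_1: C_1 → C_0 sends each edge [p,q] (with p < q) to q − p. For instance
  ∂[2,4] = [4] − [2].
The resulting 10×18 matrix has rank 8, and its Smith normal form has invariant factors (1,1,1,1,1,1,1,1).

The boundary map ∂_2: C_2 → C_1 maps a triangle to the signed sum of its edges. For instance
  ∂[2,6,8] = [6,8] − [2,8] + [2,6],
  ∂[7,9,10] = [9,10] − [7,10] + [7,9].
This gives a 18×12 integer matrix of rank 10; reducing to Smith normal form yields diagonal entries (1,1,1,1,1,1,1,1,1,1).

From H_k ≅ ker(∂_k) / im(∂_{k+1}) we obtain:

  H_2: rank ker ∂_2 − rank ∂_3 = (12 − 10) − 0 = 2, and there is no ∂_3, so H_2 ≅ Z^2.

H_2 ≅ Z^2.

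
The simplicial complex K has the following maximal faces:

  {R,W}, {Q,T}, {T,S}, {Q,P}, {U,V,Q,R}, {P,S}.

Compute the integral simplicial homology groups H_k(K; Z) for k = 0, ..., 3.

K has 8 vertices, 11 edges, 4 triangles, 1 3-simplex.
rank ∂_0 = 0, rank ∂_1 = 7 ⇒ b_0 = 8 − 0 − 7 = 1; all invariant factors of ∂_1 are 1 so no torsion. So H_0 = Z.
rank ∂_1 = 7, rank ∂_2 = 3 ⇒ b_1 = 11 − 7 − 3 = 1; all invariant factors of ∂_2 are 1 so no torsion. So H_1 = Z.
rank ∂_2 = 3, rank ∂_3 = 1 ⇒ b_2 = 4 − 3 − 1 = 0; all invariant factors of ∂_3 are 1 so no torsion. So H_2 = 0.
rank ∂_3 = 1, rank ∂_4 = 0 ⇒ b_3 = 1 − 1 − 0 = 0. So H_3 = 0.

H_0 = Z,  H_1 = Z,  H_2 = 0,  H_3 = 0.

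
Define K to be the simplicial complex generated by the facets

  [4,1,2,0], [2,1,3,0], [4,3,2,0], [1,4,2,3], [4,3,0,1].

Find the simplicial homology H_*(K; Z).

H_0 ≅ Z,  H_1 = 0,  H_2 = 0,  H_3 ≅ Z.

Order the vertices as 0 < 1 < 2 < 3 < 4. Listing each simplex with vertices in this order, K has dimension 3 with simplices:

  0-simplices (5): [0], [1], [2], [3], [4]
  1-simplices (10): [0,1], [0,2], [0,3], [0,4], [1,2], [1,3], [1,4], [2,3], [2,4], [3,4]
  2-simplices (10): [0,1,2], [0,1,3], [0,1,4], [0,2,3], [0,2,4], [0,3,4], [1,2,3], [1,2,4], [1,3,4], [2,3,4]
  3-simplices (5): [0,1,2,3], [0,1,2,4], [0,1,3,4], [0,2,3,4], [1,2,3,4]

giving chain groups C_0 ≅ Z^5, C_1 ≅ Z^10, C_2 ≅ Z^10, C_3 ≅ Z^5.

Boundary ∂_1: C_1 → C_0 sends each edge [p,q] (with p < q) to q − p. For instance
  ∂[3,4] = [4] − [3].
This gives a 5×10 integer matrix of rank 4; reducing to Smith normal form yields diagonal entries (1,1,1,1).

The boundary map ∂_2: C_2 → C_1 acts by ∂[p,q,r] = [q,r] − [p,r] + [p,q]. For instance
  ∂[0,2,4] = [2,4] − [0,4] + [0,2],
  ∂[2,3,4] = [3,4] − [2,4] + [2,3].
As a 10×10 matrix over Z this has rank 6, with invariant factors (1,1,1,1,1,1).

∂_3: C_3 → C_2 sends each 3-simplex σ to the alternating sum Σ_i (−1)^i (σ with its i-th vertex removed). For instance
  ∂[0,2,3,4] = [2,3,4] − [0,3,4] + [0,2,4] − [0,2,3],
  ∂[0,1,2,4] = [1,2,4] − [0,2,4] + [0,1,4] − [0,1,2].
As a 10×5 matrix over Z this has rank 4, with invariant factors (1,1,1,1).

Computing H_k = (kernel of ∂_k) / (image of ∂_{k+1}):

  H_0: rank C_0 − rank ∂_1 = 5 − 4 = 1, and the invariant factors of ∂_1 are all 1, so H_0 = Z.
  H_1: rank ker ∂_1 − rank ∂_2 = (10 − 4) − 6 = 0, and the invariant factors of ∂_2 are all 1, so H_1 = 0.
  H_2: rank ker ∂_2 − rank ∂_3 = (10 − 6) − 4 = 0, and the invariant factors of ∂_3 are all 1, so H_2 = 0.
  H_3: rank ker ∂_3 − rank ∂_4 = (5 − 4) − 0 = 1, and there is no ∂_4, so H_3 = Z.

(K is a triangulation of the 3-sphere S^3.)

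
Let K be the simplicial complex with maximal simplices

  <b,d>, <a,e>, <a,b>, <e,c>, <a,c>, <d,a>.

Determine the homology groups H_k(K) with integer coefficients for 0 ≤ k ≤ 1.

Order the vertices as a < b < c < d < e. Listing each simplex with vertices in this order, K has dimension 1 with simplices:

  0-simplices (5): a, b, c, d, e
  1-simplices (6): ab, ac, ad, ae, bd, ce

giving chain groups C_0 ≅ Z^5, C_1 ≅ Z^6.

Boundary ∂_1: C_1 → C_0 maps an edge to its endpoints' difference, ∂[p,q] = q − p.
This gives a 5×6 integer matrix of rank 4; reducing to Smith normal form yields diagonal entries (1,1,1,1).

From H_k ≅ ker(∂_k) / im(∂_{k+1}) we obtain:

  H_0: rank C_0 − rank ∂_1 = 5 − 4 = 1, and the invariant factors of ∂_1 are all 1, so H_0 = Z.
  H_1: rank ker ∂_1 − rank ∂_2 = (6 − 4) − 0 = 2, and there is no ∂_2, so H_1 = Z^2.

(K is a triangulation of a wedge of 2 circles.)

H_0 = Z,  H_1 = Z^2.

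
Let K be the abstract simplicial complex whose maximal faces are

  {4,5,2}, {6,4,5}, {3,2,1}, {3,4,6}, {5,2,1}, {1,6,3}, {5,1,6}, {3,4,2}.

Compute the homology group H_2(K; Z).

H_2 ≅ Z.

Order the vertices as 1 < 2 < 3 < 4 < 5 < 6. Listing each simplex with vertices in this order, K has dimension 2 with simplices:

  0-simplices (6): [1], [2], [3], [4], [5], [6]
  1-simplices (12): [1,2], [1,3], [1,5], [1,6], [2,3], [2,4], [2,5], [3,4], [3,6], [4,5], [4,6], [5,6]
  2-simplices (8): [1,2,3], [1,2,5], [1,3,6], [1,5,6], [2,3,4], [2,4,5], [3,4,6], [4,5,6]

so the chain groups are C_0 ≅ Z^6, C_1 ≅ Z^12, C_2 ≅ Z^8.

Boundary ∂_1: C_1 → C_0 sends each edge [p,q] (with p < q) to q − p.
The resulting 6×12 matrix has rank 5, and its Smith normal form has invariant factors (1,1,1,1,1).

Boundary ∂_2: C_2 → C_1 acts by ∂[p,q,r] = [q,r] − [p,r] + [p,q]. For instance
  ∂[1,5,6] = [5,6] − [1,6] + [1,5],
  ∂[1,2,3] = [2,3] − [1,3] + [1,2].
The 12×8 boundary matrix has rank 7 and Smith normal form diag(1,1,1,1,1,1,1).

Computing H_k = (kernel of ∂_k) / (image of ∂_{k+1}):

  H_2: rank ker ∂_2 − rank ∂_3 = (8 − 7) − 0 = 1, and there is no ∂_3, so H_2 = Z.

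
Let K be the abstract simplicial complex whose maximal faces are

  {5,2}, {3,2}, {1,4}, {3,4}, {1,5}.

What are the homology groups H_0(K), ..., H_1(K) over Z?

H_0 ≅ Z,  H_1 ≅ Z.

Fix the vertex order 1 < 2 < 3 < 4 < 5 and write every simplex with vertices in increasing order. Then dim K = 1 and the simplices of K are:

  0-simplices (5): [1], [2], [3], [4], [5]
  1-simplices (5): [1,4], [1,5], [2,3], [2,5], [3,4]

giving chain groups C_0 ≅ Z^5, C_1 ≅ Z^5.

The boundary map ∂_1: C_1 → C_0 maps an edge to its endpoints' difference, ∂[p,q] = q − p.
The 5×5 boundary matrix has rank 4 and Smith normal form diag(1,1,1,1).

Now H_k = ker ∂_k / im ∂_{k+1}, so:

  H_0: rank C_0 − rank ∂_1 = 5 − 4 = 1, and the invariant factors of ∂_1 are all 1, so H_0 = Z.
  H_1: rank ker ∂_1 − rank ∂_2 = (5 − 4) − 0 = 1, and there is no ∂_2, so H_1 = Z.

(K is a triangulation of the circle S^1.)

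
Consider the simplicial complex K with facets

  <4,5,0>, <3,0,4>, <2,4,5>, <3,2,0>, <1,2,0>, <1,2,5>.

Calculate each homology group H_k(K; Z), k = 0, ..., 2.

H_0 ≅ Z,  H_1 ≅ Z,  H_2 = 0.

Take the total order 0 < 1 < 2 < 3 < 4 < 5 on the vertex set. Then K (dimension 2) consists of the simplices:

  0-simplices (6): [0], [1], [2], [3], [4], [5]
  1-simplices (12): [0,1], [0,2], [0,3], [0,4], [0,5], [1,2], [1,5], [2,3], [2,4], [2,5], [3,4], [4,5]
  2-simplices (6): [0,1,2], [0,2,3], [0,3,4], [0,4,5], [1,2,5], [2,4,5]

giving chain groups C_0 ≅ Z^6, C_1 ≅ Z^12, C_2 ≅ Z^6.

∂_1: C_1 → C_0 maps an edge to its endpoints' difference, ∂[p,q] = q − p. For instance
  ∂[0,5] = [5] − [0].
This gives a 6×12 integer matrix of rank 5; reducing to Smith normal form yields diagonal entries (1,1,1,1,1).

Boundary ∂_2: C_2 → C_1 sends each 2-simplex [p,q,r] to [q,r] − [p,r] + [p,q]. For instance
  ∂[2,4,5] = [4,5] − [2,5] + [2,4],
  ∂[0,3,4] = [3,4] − [0,4] + [0,3].
This gives a 12×6 integer matrix of rank 6; reducing to Smith normal form yields diagonal entries (1,1,1,1,1,1).

Computing H_k = (kernel of ∂_k) / (image of ∂_{k+1}):

  H_0: rank C_0 − rank ∂_1 = 6 − 5 = 1, and the invariant factors of ∂_1 are all 1, so H_0 = Z.
  H_1: rank ker ∂_1 − rank ∂_2 = (12 − 5) − 6 = 1, and the invariant factors of ∂_2 are all 1, so H_1 = Z.
  H_2: rank ker ∂_2 − rank ∂_3 = (6 − 6) − 0 = 0, and there is no ∂_3, so H_2 = 0.

As a check, the Euler characteristic is 6 − 12 + 6 = 0, which agrees with 1 − 1 + 0 = 0.
(K is a triangulation of the cylinder S^1 x I.)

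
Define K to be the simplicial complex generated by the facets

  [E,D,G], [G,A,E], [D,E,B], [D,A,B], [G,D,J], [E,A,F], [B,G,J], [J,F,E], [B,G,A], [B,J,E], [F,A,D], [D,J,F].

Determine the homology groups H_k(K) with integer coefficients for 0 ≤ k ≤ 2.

H_0 = Z,  H_1 = Z/2,  H_2 = 0.

We work with the vertex ordering A < B < D < E < F < G < J. The simplices of K, each written with vertices in increasing order, are:

  0-simplices (7): A, B, D, E, F, G, J
  1-simplices (18): AB, AD, AE, AF, AG, BD, BE, BG, BJ, DE, DF, DG, DJ, EF, EG, EJ, FJ, GJ
  2-simplices (12): ABD, ABG, ADF, AEF, AEG, BDE, BEJ, BGJ, DEG, DFJ, DGJ, EFJ

so the chain groups are C_0 ≅ Z^7, C_1 ≅ Z^18, C_2 ≅ Z^12.

The boundary map ∂_1: C_1 → C_0 maps an edge to its endpoints' difference, ∂[p,q] = q − p. For instance
  ∂EJ = J − E.
The 7×18 boundary matrix has rank 6 and Smith normal form diag(1,1,1,1,1,1).

∂_2: C_2 → C_1 sends each 2-simplex [p,q,r] to [q,r] − [p,r] + [p,q]. For instance
  ∂EFJ = FJ − EJ + EF,
  ∂BGJ = GJ − BJ + BG.
As a 18×12 matrix over Z this has rank 12, with invariant factors (1,1,1,1,1,1,1,1,1,1,1,2).

From H_k ≅ ker(∂_k) / im(∂_{k+1}) we obtain:

  H_0: rank C_0 − rank ∂_1 = 7 − 6 = 1, and the invariant factors of ∂_1 are all 1, so H_0 ≅ Z.
  H_1: rank ker ∂_1 − rank ∂_2 = (18 − 6) − 12 = 0, and ∂_2 has invariant factor 2 > 1, so H_1 ≅ Z/2.
  H_2: rank ker ∂_2 − rank ∂_3 = (12 − 12) − 0 = 0, and there is no ∂_3, so H_2 ≅ 0.

(K is a triangulation of the real projective plane RP^2.)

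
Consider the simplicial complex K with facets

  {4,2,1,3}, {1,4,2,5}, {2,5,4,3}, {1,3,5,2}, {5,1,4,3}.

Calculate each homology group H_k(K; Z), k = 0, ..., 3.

H_0 = Z,  H_1 = 0,  H_2 = 0,  H_3 = Z.

Fix the vertex order 1 < 2 < 3 < 4 < 5 and write every simplex with vertices in increasing order. Then dim K = 3 and the simplices of K are:

  0-simplices (5): [1], [2], [3], [4], [5]
  1-simplices (10): [1,2], [1,3], [1,4], [1,5], [2,3], [2,4], [2,5], [3,4], [3,5], [4,5]
  2-simplices (10): [1,2,3], [1,2,4], [1,2,5], [1,3,4], [1,3,5], [1,4,5], [2,3,4], [2,3,5], [2,4,5], [3,4,5]
  3-simplices (5): [1,2,3,4], [1,2,3,5], [1,2,4,5], [1,3,4,5], [2,3,4,5]

Hence C_0 ≅ Z^5, C_1 ≅ Z^10, C_2 ≅ Z^10, C_3 ≅ Z^5.

The boundary map ∂_1: C_1 → C_0 sends each edge [p,q] (with p < q) to q − p.
This gives a 5×10 integer matrix of rank 4; reducing to Smith normal form yields diagonal entries (1,1,1,1).

∂_2: C_2 → C_1 sends each 2-simplex [p,q,r] to [q,r] − [p,r] + [p,q]. For instance
  ∂[1,2,3] = [2,3] − [1,3] + [1,2],
  ∂[1,4,5] = [4,5] − [1,5] + [1,4].
The 10×10 boundary matrix has rank 6 and Smith normal form diag(1,1,1,1,1,1).

Boundary ∂_3: C_3 → C_2 sends each 3-simplex σ to the alternating sum Σ_i (−1)^i (σ with its i-th vertex removed). For instance
  ∂[1,2,4,5] = [2,4,5] − [1,4,5] + [1,2,5] − [1,2,4],
  ∂[1,2,3,5] = [2,3,5] − [1,3,5] + [1,2,5] − [1,2,3].
As a 10×5 matrix over Z this has rank 4, with invariant factors (1,1,1,1).

From H_k ≅ ker(∂_k) / im(∂_{k+1}) we obtain:

  H_0: rank C_0 − rank ∂_1 = 5 − 4 = 1, and the invariant factors of ∂_1 are all 1, so H_0 = Z.
  H_1: rank ker ∂_1 − rank ∂_2 = (10 − 4) − 6 = 0, and the invariant factors of ∂_2 are all 1, so H_1 = 0.
  H_2: rank ker ∂_2 − rank ∂_3 = (10 − 6) − 4 = 0, and the invariant factors of ∂_3 are all 1, so H_2 = 0.
  H_3: rank ker ∂_3 − rank ∂_4 = (5 − 4) − 0 = 1, and there is no ∂_4, so H_3 = Z.

As a check, the Euler characteristic is 5 − 10 + 10 − 5 = 0, which agrees with 1 − 0 + 0 − 1 = 0.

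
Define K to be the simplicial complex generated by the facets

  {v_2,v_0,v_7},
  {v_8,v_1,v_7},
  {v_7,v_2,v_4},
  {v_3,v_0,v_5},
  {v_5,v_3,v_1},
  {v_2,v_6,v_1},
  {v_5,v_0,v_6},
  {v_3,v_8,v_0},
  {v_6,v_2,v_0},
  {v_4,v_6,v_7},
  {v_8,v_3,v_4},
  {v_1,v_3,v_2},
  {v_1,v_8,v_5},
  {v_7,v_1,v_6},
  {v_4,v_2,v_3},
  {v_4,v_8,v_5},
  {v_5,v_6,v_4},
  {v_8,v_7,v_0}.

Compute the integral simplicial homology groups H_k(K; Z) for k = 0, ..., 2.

H_0 = Z,  H_1 = Z × Z/2,  H_2 = 0.

Order the vertices as v_0 < v_1 < v_2 < v_3 < v_4 < v_5 < v_6 < v_7 < v_8. Listing each simplex with vertices in this order, K has dimension 2 with simplices:

  0-simplices (9): [v_0], [v_1], [v_2], [v_3], [v_4], [v_5], [v_6], [v_7], [v_8]
  1-simplices (27): (27 of them)
  2-simplices (18): (18 of them)

giving chain groups C_0 ≅ Z^9, C_1 ≅ Z^27, C_2 ≅ Z^18.

∂_1: C_1 → C_0 sends each edge [p,q] (with p < q) to q − p. For instance
  ∂[v_0,v_8] = [v_8] − [v_0].
The 9×27 boundary matrix has rank 8 and Smith normal form diag(1,1,1,1,1,1,1,1).

Boundary ∂_2: C_2 → C_1 sends each 2-simplex [p,q,r] to [q,r] − [p,r] + [p,q]. For instance
  ∂[v_4,v_5,v_6] = [v_5,v_6] − [v_4,v_6] + [v_4,v_5],
  ∂[v_0,v_5,v_6] = [v_5,v_6] − [v_0,v_6] + [v_0,v_5].
This gives a 27×18 integer matrix of rank 18; reducing to Smith normal form yields diagonal entries (1,1,1,1,1,1,1,1,1,1,1,1,1,1,1,1,1,2).

From H_k ≅ ker(∂_k) / im(∂_{k+1}) we obtain:

  H_0: rank C_0 − rank ∂_1 = 9 − 8 = 1, and the invariant factors of ∂_1 are all 1, so H_0 = Z.
  H_1: rank ker ∂_1 − rank ∂_2 = (27 − 8) − 18 = 1, and ∂_2 has invariant factor 2 > 1, so H_1 = Z × Z/2.
  H_2: rank ker ∂_2 − rank ∂_3 = (18 − 18) − 0 = 0, and there is no ∂_3, so H_2 = 0.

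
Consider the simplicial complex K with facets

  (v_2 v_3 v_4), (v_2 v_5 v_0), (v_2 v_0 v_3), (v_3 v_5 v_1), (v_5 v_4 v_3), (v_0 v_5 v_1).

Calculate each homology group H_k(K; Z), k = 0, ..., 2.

H_0 = Z,  H_1 = Z,  H_2 = 0.

Fix the vertex order v_0 < v_1 < v_2 < v_3 < v_4 < v_5 and write every simplex with vertices in increasing order. Then dim K = 2 and the simplices of K are:

  0-simplices (6): [v_0], [v_1], [v_2], [v_3], [v_4], [v_5]
  1-simplices (12): [v_0,v_1], [v_0,v_2], [v_0,v_3], [v_0,v_5], [v_1,v_3], [v_1,v_5], [v_2,v_3], [v_2,v_4], [v_2,v_5], [v_3,v_4], [v_3,v_5], [v_4,v_5]
  2-simplices (6): [v_0,v_1,v_5], [v_0,v_2,v_3], [v_0,v_2,v_5], [v_1,v_3,v_5], [v_2,v_3,v_4], [v_3,v_4,v_5]

Hence C_0 ≅ Z^6, C_1 ≅ Z^12, C_2 ≅ Z^6.

The boundary map ∂_1: C_1 → C_0 maps an edge to its endpoints' difference, ∂[p,q] = q − p. For instance
  ∂[v_2,v_4] = [v_4] − [v_2].
As a 6×12 matrix over Z this has rank 5, with invariant factors (1,1,1,1,1).

∂_2: C_2 → C_1 sends each 2-simplex [p,q,r] to [q,r] − [p,r] + [p,q]. For instance
  ∂[v_3,v_4,v_5] = [v_4,v_5] − [v_3,v_5] + [v_3,v_4],
  ∂[v_0,v_1,v_5] = [v_1,v_5] − [v_0,v_5] + [v_0,v_1].
As a 12×6 matrix over Z this has rank 6, with invariant factors (1,1,1,1,1,1).

From H_k ≅ ker(∂_k) / im(∂_{k+1}) we obtain:

  H_0: rank C_0 − rank ∂_1 = 6 − 5 = 1, and the invariant factors of ∂_1 are all 1, so H_0 = Z.
  H_1: rank ker ∂_1 − rank ∂_2 = (12 − 5) − 6 = 1, and the invariant factors of ∂_2 are all 1, so H_1 = Z.
  H_2: rank ker ∂_2 − rank ∂_3 = (6 − 6) − 0 = 0, and there is no ∂_3, so H_2 = 0.

As a check, the Euler characteristic is 6 − 12 + 6 = 0, which agrees with 1 − 1 + 0 = 0.
(K is a triangulation of the cylinder S^1 x I.)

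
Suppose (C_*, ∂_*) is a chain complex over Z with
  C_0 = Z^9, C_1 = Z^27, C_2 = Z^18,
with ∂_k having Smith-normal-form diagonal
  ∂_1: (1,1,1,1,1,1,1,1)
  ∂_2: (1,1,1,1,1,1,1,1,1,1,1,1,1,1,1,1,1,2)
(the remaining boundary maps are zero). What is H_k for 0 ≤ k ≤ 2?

H_0 = Z,  H_1 = Z ⊕ Z/2Z,  H_2 = 0.

H_0: b_0 = 9 − 0 − 8 = 1; torsion from ∂_1 factors > 1: none. So H_0 = Z.
H_1: b_1 = 27 − 8 − 18 = 1; torsion from ∂_2 factors > 1: [2]. So H_1 = Z ⊕ Z/2Z.
H_2: b_2 = 18 − 18 − 0 = 0; torsion from ∂_3 factors > 1: none. So H_2 = 0.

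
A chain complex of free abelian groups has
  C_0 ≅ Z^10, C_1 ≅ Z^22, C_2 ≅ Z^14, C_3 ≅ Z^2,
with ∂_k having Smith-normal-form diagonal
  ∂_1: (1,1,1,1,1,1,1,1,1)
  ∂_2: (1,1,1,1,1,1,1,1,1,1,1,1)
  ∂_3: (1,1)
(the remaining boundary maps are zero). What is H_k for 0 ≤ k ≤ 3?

H_0: b_0 = 10 − 0 − 9 = 1; torsion from ∂_1 factors > 1: none. So H_0 = Z.
H_1: b_1 = 22 − 9 − 12 = 1; torsion from ∂_2 factors > 1: none. So H_1 = Z.
H_2: b_2 = 14 − 12 − 2 = 0; torsion from ∂_3 factors > 1: none. So H_2 = 0.
H_3: b_3 = 2 − 2 − 0 = 0; torsion from ∂_4 factors > 1: none. So H_3 = 0.

H_0 = Z,  H_1 = Z,  H_2 = 0,  H_3 = 0.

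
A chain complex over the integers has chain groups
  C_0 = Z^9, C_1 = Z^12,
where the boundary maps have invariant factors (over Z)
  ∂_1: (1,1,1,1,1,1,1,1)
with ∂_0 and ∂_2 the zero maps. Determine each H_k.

H_0 ≅ Z,  H_1 ≅ Z^4.

H_0: b_0 = 9 − 0 − 8 = 1; torsion from ∂_1 factors > 1: none. So H_0 ≅ Z.
H_1: b_1 = 12 − 8 − 0 = 4; torsion from ∂_2 factors > 1: none. So H_1 ≅ Z^4.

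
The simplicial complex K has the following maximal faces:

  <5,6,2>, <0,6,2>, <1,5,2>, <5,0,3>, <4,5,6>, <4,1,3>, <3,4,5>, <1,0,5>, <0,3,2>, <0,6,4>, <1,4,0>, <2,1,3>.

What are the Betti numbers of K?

K has 7 vertices, 18 edges, 12 triangles.
rank ∂_0 = 0, rank ∂_1 = 6 ⇒ b_0 = 7 − 0 − 6 = 1; all invariant factors of ∂_1 are 1 so no torsion. So H_0 ≅ Z.
rank ∂_1 = 6, rank ∂_2 = 12 ⇒ b_1 = 18 − 6 − 12 = 0; ∂_2 has invariant factor(s) [2] giving torsion. So H_1 ≅ Z/2Z.
rank ∂_2 = 12, rank ∂_3 = 0 ⇒ b_2 = 12 − 12 − 0 = 0. So H_2 ≅ 0.

b_0 = 1, b_1 = 0, b_2 = 0.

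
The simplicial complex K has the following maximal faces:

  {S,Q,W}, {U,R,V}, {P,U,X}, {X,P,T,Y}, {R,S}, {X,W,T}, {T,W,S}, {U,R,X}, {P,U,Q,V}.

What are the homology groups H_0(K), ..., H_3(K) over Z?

H_0 ≅ Z,  H_1 ≅ Z^2,  H_2 = 0,  H_3 = 0.

Take the total order P < Q < R < S < T < U < V < W < X < Y on the vertex set. Then K (dimension 3) consists of the simplices:

  0-simplices (10): P, Q, R, S, T, U, V, W, X, Y
  1-simplices (23): PQ, PT, PU, PV, PX, PY, QS, QU, QV, QW, RS, RU, RV, RX, ST, SW, TW, TX, TY, UV, UX, WX, XY
  2-simplices (14): PQU, PQV, PTX, PTY, PUV, PUX, PXY, QSW, QUV, RUV, RUX, STW, TWX, TXY
  3-simplices (2): PQUV, PTXY

Hence C_0 ≅ Z^10, C_1 ≅ Z^23, C_2 ≅ Z^14, C_3 ≅ Z^2.

Boundary ∂_1: C_1 → C_0 is given by ∂[p,q] = [q] − [p]. For instance
  ∂TX = X − T.
The 10×23 boundary matrix has rank 9 and Smith normal form diag(1,1,1,1,1,1,1,1,1).

The boundary map ∂_2: C_2 → C_1 sends each 2-simplex [p,q,r] to [q,r] − [p,r] + [p,q]. For instance
  ∂RUV = UV − RV + RU,
  ∂PQV = QV − PV + PQ.
The resulting 23×14 matrix has rank 12, and its Smith normal form has invariant factors (1,1,1,1,1,1,1,1,1,1,1,1).

The boundary map ∂_3: C_3 → C_2 sends each 3-simplex σ to the alternating sum Σ_i (−1)^i (σ with its i-th vertex removed). For instance
  ∂PQUV = QUV − PUV + PQV − PQU,
  ∂PTXY = TXY − PXY + PTY − PTX.
This gives a 14×2 integer matrix of rank 2; reducing to Smith normal form yields diagonal entries (1,1).

Reading off H_k = ker ∂_k / im ∂_{k+1}:

  H_0: rank C_0 − rank ∂_1 = 10 − 9 = 1, and the invariant factors of ∂_1 are all 1, so H_0 = Z.
  H_1: rank ker ∂_1 − rank ∂_2 = (23 − 9) − 12 = 2, and the invariant factors of ∂_2 are all 1, so H_1 = Z^2.
  H_2: rank ker ∂_2 − rank ∂_3 = (14 − 12) − 2 = 0, and the invariant factors of ∂_3 are all 1, so H_2 = 0.
  H_3: rank ker ∂_3 − rank ∂_4 = (2 − 2) − 0 = 0, and there is no ∂_4, so H_3 = 0.

As a check, the Euler characteristic is 10 − 23 + 14 − 2 = -1, which agrees with 1 − 2 + 0 − 0 = -1.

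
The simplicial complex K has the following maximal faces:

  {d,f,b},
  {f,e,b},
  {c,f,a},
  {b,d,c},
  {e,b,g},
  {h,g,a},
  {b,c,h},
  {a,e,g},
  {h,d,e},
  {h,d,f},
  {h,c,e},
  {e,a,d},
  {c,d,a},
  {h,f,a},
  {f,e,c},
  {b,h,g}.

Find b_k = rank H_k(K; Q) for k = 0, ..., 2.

b_0 = 1, b_1 = 2, b_2 = 1.

Take the total order a < b < c < d < e < f < g < h on the vertex set. Then K (dimension 2) consists of the simplices:

  0-simplices (8): a, b, c, d, e, f, g, h
  1-simplices (24): ac, ad, ae, af, ag, ah, bc, bd, be, bf, bg, bh, cd, ce, cf, ch, de, df, dh, ef, eg, eh, fh, gh
  2-simplices (16): acd, acf, ade, aeg, afh, agh, bcd, bch, bdf, bef, beg, bgh, cef, ceh, deh, dfh

so the chain groups are C_0 ≅ Z^8, C_1 ≅ Z^24, C_2 ≅ Z^16.

The boundary map ∂_1: C_1 → C_0 sends each edge [p,q] (with p < q) to q − p. For instance
  ∂bf = f − b.
The resulting 8×24 matrix has rank 7, and its Smith normal form has invariant factors (1,1,1,1,1,1,1).

The boundary map ∂_2: C_2 → C_1 sends each 2-simplex [p,q,r] to [q,r] − [p,r] + [p,q]. For instance
  ∂bgh = gh − bh + bg,
  ∂bef = ef − bf + be.
The resulting 24×16 matrix has rank 15, and its Smith normal form has invariant factors (1,1,1,1,1,1,1,1,1,1,1,1,1,1,1).

Computing H_k = (kernel of ∂_k) / (image of ∂_{k+1}):

  H_0: rank C_0 − rank ∂_1 = 8 − 7 = 1, and the invariant factors of ∂_1 are all 1, so H_0 = Z.
  H_1: rank ker ∂_1 − rank ∂_2 = (24 − 7) − 15 = 2, and the invariant factors of ∂_2 are all 1, so H_1 = Z^2.
  H_2: rank ker ∂_2 − rank ∂_3 = (16 − 15) − 0 = 1, and there is no ∂_3, so H_2 = Z.

(K is a triangulation of the torus T^2.)

Hence the Betti numbers are b_0 = 1, b_1 = 2, b_2 = 1.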